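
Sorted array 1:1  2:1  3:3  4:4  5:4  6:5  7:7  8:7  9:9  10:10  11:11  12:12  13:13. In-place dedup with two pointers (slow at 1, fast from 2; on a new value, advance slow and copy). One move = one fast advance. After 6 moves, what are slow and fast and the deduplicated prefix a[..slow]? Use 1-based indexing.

slow=1 fast=2: a[fast]=1=a[slow] dup, fast++
slow=1 fast=3: a[fast]=3≠a[slow]=1 write a[2]=3, slow++,fast++
slow=2 fast=4: a[fast]=4≠a[slow]=3 write a[3]=4, slow++,fast++
slow=3 fast=5: a[fast]=4=a[slow] dup, fast++
slow=3 fast=6: a[fast]=5≠a[slow]=4 write a[4]=5, slow++,fast++
slow=4 fast=7: a[fast]=7≠a[slow]=5 write a[5]=7, slow++,fast++

slow=5, fast=8, prefix=[1, 3, 4, 5, 7]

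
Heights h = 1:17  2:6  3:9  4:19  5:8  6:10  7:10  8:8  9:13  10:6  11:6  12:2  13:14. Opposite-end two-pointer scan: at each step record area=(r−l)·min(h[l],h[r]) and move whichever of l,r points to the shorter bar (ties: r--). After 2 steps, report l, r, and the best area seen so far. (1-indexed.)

l=1, r=11, best area=168

l=1 r=13: min(17,14)*12=168 best=168 *, r--
l=1 r=12: min(17,2)*11=22 best=168, r--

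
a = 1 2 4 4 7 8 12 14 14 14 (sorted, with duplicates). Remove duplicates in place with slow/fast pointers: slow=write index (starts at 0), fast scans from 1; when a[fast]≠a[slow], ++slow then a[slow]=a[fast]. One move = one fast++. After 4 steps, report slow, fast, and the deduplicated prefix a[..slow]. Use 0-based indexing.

slow=3, fast=5, prefix=[1, 2, 4, 7]

(s=0,f=1) a[fast]=2≠a[slow]=1 write a[1]=2 → slow++,fast++
(s=1,f=2) a[fast]=4≠a[slow]=2 write a[2]=4 → slow++,fast++
(s=2,f=3) a[fast]=4=a[slow] dup → fast++
(s=2,f=4) a[fast]=7≠a[slow]=4 write a[3]=7 → slow++,fast++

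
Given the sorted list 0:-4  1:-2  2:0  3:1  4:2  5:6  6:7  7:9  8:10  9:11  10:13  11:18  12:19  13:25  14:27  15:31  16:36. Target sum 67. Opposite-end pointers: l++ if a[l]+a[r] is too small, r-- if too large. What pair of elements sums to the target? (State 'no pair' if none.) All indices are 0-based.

(31, 36)

[0,16] -4+36=32 <67 → l++
[1,16] -2+36=34 <67 → l++
[2,16] 0+36=36 <67 → l++
[3,16] 1+36=37 <67 → l++
[4,16] 2+36=38 <67 → l++
[5,16] 6+36=42 <67 → l++
[6,16] 7+36=43 <67 → l++
[7,16] 9+36=45 <67 → l++
[8,16] 10+36=46 <67 → l++
[9,16] 11+36=47 <67 → l++
[10,16] 13+36=49 <67 → l++
[11,16] 18+36=54 <67 → l++
[12,16] 19+36=55 <67 → l++
[13,16] 25+36=61 <67 → l++
[14,16] 27+36=63 <67 → l++
[15,16] 31+36=67 → found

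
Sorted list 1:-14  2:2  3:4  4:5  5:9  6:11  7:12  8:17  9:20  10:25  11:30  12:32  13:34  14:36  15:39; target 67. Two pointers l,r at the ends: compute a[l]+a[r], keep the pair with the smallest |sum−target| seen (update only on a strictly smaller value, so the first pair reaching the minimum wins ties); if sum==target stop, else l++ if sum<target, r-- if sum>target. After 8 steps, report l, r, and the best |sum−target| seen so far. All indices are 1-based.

[1,15] -14+39=25 d=42 * → l++
[2,15] 2+39=41 d=26 * → l++
[3,15] 4+39=43 d=24 * → l++
[4,15] 5+39=44 d=23 * → l++
[5,15] 9+39=48 d=19 * → l++
[6,15] 11+39=50 d=17 * → l++
[7,15] 12+39=51 d=16 * → l++
[8,15] 17+39=56 d=11 * → l++

l=9, r=15, best |Δ|=11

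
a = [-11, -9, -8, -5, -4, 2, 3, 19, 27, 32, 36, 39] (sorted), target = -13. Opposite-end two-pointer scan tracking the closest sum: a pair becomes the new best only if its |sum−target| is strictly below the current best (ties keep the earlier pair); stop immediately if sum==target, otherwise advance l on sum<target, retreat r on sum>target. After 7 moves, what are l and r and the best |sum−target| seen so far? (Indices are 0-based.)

l=0, r=4, best |Δ|=4

l=0 r=11: -11+39=28 d=41 *, r--
l=0 r=10: -11+36=25 d=38 *, r--
l=0 r=9: -11+32=21 d=34 *, r--
l=0 r=8: -11+27=16 d=29 *, r--
l=0 r=7: -11+19=8 d=21 *, r--
l=0 r=6: -11+3=-8 d=5 *, r--
l=0 r=5: -11+2=-9 d=4 *, r--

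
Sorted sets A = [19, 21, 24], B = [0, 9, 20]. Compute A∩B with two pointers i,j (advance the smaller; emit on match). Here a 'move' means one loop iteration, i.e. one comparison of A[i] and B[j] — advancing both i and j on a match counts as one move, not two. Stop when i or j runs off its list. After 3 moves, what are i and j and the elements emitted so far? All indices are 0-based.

[i=0,j=0] 19>0 → j++
[i=0,j=1] 19>9 → j++
[i=0,j=2] 19<20 → i++

i=1, j=2, emitted=[]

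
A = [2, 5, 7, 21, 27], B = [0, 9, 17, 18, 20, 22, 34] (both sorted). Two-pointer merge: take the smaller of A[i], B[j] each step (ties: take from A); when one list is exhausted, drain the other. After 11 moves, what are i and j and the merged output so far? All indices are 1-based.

i=6, j=7, merged so far=[0, 2, 5, 7, 9, 17, 18, 20, 21, 22, 27]

[i=1,j=1] A[i]=2>B[j]=0 take 0 → j++
[i=1,j=2] A[i]=2<=B[j]=9 take 2 → i++
[i=2,j=2] A[i]=5<=B[j]=9 take 5 → i++
[i=3,j=2] A[i]=7<=B[j]=9 take 7 → i++
[i=4,j=2] A[i]=21>B[j]=9 take 9 → j++
[i=4,j=3] A[i]=21>B[j]=17 take 17 → j++
[i=4,j=4] A[i]=21>B[j]=18 take 18 → j++
[i=4,j=5] A[i]=21>B[j]=20 take 20 → j++
[i=4,j=6] A[i]=21<=B[j]=22 take 21 → i++
[i=5,j=6] A[i]=27>B[j]=22 take 22 → j++
[i=5,j=7] A[i]=27<=B[j]=34 take 27 → i++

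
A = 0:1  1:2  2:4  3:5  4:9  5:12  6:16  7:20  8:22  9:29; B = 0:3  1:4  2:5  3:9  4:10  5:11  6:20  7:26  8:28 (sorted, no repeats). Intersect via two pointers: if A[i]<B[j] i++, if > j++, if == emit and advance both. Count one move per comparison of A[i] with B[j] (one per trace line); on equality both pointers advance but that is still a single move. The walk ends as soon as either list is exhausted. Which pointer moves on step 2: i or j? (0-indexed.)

[i=0,j=0] 1<3 → i++
[i=1,j=0] 2<3 → i++

i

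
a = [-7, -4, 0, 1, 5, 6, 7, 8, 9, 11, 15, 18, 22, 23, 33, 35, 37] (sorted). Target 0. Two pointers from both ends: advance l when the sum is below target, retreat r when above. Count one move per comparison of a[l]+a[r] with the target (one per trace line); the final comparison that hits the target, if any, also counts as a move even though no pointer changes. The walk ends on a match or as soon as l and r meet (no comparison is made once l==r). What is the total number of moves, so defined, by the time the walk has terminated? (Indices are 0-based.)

11 moves

l=0 r=16: -7+37=30 >0, r--
l=0 r=15: -7+35=28 >0, r--
l=0 r=14: -7+33=26 >0, r--
l=0 r=13: -7+23=16 >0, r--
l=0 r=12: -7+22=15 >0, r--
l=0 r=11: -7+18=11 >0, r--
l=0 r=10: -7+15=8 >0, r--
l=0 r=9: -7+11=4 >0, r--
l=0 r=8: -7+9=2 >0, r--
l=0 r=7: -7+8=1 >0, r--
l=0 r=6: -7+7=0, found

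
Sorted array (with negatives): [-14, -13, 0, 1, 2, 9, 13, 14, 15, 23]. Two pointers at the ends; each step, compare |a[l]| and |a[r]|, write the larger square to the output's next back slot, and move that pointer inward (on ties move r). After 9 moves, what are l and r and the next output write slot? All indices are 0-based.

l=0 r=9: |-14|<=|23| out[9]=529, r--
l=0 r=8: |-14|<=|15| out[8]=225, r--
l=0 r=7: |-14|<=|14| out[7]=196, r--
l=0 r=6: |-14|>|13| out[6]=196, l++
l=1 r=6: |-13|<=|13| out[5]=169, r--
l=1 r=5: |-13|>|9| out[4]=169, l++
l=2 r=5: |0|<=|9| out[3]=81, r--
l=2 r=4: |0|<=|2| out[2]=4, r--
l=2 r=3: |0|<=|1| out[1]=1, r--

l=2, r=2, next write slot=0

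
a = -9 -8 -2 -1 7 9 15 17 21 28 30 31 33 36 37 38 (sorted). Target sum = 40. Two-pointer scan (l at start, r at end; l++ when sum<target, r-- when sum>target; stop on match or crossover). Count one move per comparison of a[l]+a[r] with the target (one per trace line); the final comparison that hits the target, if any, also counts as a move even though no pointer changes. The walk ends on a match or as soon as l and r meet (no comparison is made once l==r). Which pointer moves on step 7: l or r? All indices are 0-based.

[0,15] -9+38=29 <40 → l++
[1,15] -8+38=30 <40 → l++
[2,15] -2+38=36 <40 → l++
[3,15] -1+38=37 <40 → l++
[4,15] 7+38=45 >40 → r--
[4,14] 7+37=44 >40 → r--
[4,13] 7+36=43 >40 → r--

r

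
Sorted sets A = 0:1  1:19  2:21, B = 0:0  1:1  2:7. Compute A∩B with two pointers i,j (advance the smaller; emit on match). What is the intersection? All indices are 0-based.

intersection = [1]

[i=0,j=0] 1>0 → j++
[i=0,j=1] 1==1 emit → i++,j++
[i=1,j=2] 19>7 → j++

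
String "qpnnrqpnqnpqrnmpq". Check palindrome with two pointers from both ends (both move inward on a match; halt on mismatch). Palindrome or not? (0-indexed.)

not a palindrome (mismatch at 2,14)

[0,16] 'q'=='q' → l++,r--
[1,15] 'p'=='p' → l++,r--
[2,14] 'n'!='m' → stop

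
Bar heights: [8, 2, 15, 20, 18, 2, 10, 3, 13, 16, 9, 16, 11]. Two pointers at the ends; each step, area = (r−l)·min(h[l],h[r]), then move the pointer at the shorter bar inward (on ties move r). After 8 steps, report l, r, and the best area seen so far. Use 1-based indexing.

l=1 r=13: min(8,11)*12=96 best=96 *, l++
l=2 r=13: min(2,11)*11=22 best=96, l++
l=3 r=13: min(15,11)*10=110 best=110 *, r--
l=3 r=12: min(15,16)*9=135 best=135 *, l++
l=4 r=12: min(20,16)*8=128 best=135, r--
l=4 r=11: min(20,9)*7=63 best=135, r--
l=4 r=10: min(20,16)*6=96 best=135, r--
l=4 r=9: min(20,13)*5=65 best=135, r--

l=4, r=8, best area=135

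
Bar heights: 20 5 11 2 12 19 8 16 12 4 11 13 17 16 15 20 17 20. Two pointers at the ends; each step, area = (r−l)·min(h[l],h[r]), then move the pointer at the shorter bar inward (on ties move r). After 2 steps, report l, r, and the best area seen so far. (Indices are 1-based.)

l=1, r=16, best area=340

l=1 r=18: min(20,20)*17=340 best=340 *, r--
l=1 r=17: min(20,17)*16=272 best=340, r--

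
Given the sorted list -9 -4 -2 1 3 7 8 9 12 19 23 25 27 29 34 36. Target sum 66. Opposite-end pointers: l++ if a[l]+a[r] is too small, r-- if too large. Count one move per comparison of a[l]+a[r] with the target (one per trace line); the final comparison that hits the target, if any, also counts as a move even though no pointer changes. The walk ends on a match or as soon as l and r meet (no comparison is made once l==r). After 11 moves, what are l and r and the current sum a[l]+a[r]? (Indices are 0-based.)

l=11, r=15, sum=61

l=0 r=15: -9+36=27 <66, l++
l=1 r=15: -4+36=32 <66, l++
l=2 r=15: -2+36=34 <66, l++
l=3 r=15: 1+36=37 <66, l++
l=4 r=15: 3+36=39 <66, l++
l=5 r=15: 7+36=43 <66, l++
l=6 r=15: 8+36=44 <66, l++
l=7 r=15: 9+36=45 <66, l++
l=8 r=15: 12+36=48 <66, l++
l=9 r=15: 19+36=55 <66, l++
l=10 r=15: 23+36=59 <66, l++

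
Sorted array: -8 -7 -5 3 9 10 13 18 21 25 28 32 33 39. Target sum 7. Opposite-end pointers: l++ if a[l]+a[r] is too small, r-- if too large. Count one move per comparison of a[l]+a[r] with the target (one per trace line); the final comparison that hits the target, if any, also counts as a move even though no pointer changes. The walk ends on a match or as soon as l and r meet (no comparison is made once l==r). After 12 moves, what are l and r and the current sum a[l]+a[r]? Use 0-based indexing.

l=0 r=13: -8+39=31 >7, r--
l=0 r=12: -8+33=25 >7, r--
l=0 r=11: -8+32=24 >7, r--
l=0 r=10: -8+28=20 >7, r--
l=0 r=9: -8+25=17 >7, r--
l=0 r=8: -8+21=13 >7, r--
l=0 r=7: -8+18=10 >7, r--
l=0 r=6: -8+13=5 <7, l++
l=1 r=6: -7+13=6 <7, l++
l=2 r=6: -5+13=8 >7, r--
l=2 r=5: -5+10=5 <7, l++
l=3 r=5: 3+10=13 >7, r--

l=3, r=4, sum=12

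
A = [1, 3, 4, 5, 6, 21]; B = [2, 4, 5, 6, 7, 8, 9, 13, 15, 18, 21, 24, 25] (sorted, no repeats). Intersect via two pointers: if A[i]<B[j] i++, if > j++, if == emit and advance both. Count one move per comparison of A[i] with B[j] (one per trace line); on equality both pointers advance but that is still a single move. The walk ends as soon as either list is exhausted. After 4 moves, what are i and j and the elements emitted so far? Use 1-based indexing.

[i=1,j=1] 1<2 → i++
[i=2,j=1] 3>2 → j++
[i=2,j=2] 3<4 → i++
[i=3,j=2] 4==4 emit → i++,j++

i=4, j=3, emitted=[4]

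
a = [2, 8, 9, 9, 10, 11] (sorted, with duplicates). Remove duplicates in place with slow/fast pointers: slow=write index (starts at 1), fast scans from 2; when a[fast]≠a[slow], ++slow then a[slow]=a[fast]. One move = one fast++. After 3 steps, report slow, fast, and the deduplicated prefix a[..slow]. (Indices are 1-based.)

slow=3, fast=5, prefix=[2, 8, 9]

(s=1,f=2) a[fast]=8≠a[slow]=2 write a[2]=8 → slow++,fast++
(s=2,f=3) a[fast]=9≠a[slow]=8 write a[3]=9 → slow++,fast++
(s=3,f=4) a[fast]=9=a[slow] dup → fast++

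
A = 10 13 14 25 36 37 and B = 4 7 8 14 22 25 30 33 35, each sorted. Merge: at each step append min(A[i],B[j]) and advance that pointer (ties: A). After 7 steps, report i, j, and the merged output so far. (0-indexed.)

[i=0,j=0] A[i]=10>B[j]=4 take 4 → j++
[i=0,j=1] A[i]=10>B[j]=7 take 7 → j++
[i=0,j=2] A[i]=10>B[j]=8 take 8 → j++
[i=0,j=3] A[i]=10<=B[j]=14 take 10 → i++
[i=1,j=3] A[i]=13<=B[j]=14 take 13 → i++
[i=2,j=3] A[i]=14<=B[j]=14 take 14 → i++
[i=3,j=3] A[i]=25>B[j]=14 take 14 → j++

i=3, j=4, merged so far=[4, 7, 8, 10, 13, 14, 14]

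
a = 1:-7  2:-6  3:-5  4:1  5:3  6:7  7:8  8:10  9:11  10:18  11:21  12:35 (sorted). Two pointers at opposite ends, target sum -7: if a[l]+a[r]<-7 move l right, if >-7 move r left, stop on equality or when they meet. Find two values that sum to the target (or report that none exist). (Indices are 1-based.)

[1,12] -7+35=28 >-7 → r--
[1,11] -7+21=14 >-7 → r--
[1,10] -7+18=11 >-7 → r--
[1,9] -7+11=4 >-7 → r--
[1,8] -7+10=3 >-7 → r--
[1,7] -7+8=1 >-7 → r--
[1,6] -7+7=0 >-7 → r--
[1,5] -7+3=-4 >-7 → r--
[1,4] -7+1=-6 >-7 → r--
[1,3] -7+-5=-12 <-7 → l++
[2,3] -6+-5=-11 <-7 → l++

no pair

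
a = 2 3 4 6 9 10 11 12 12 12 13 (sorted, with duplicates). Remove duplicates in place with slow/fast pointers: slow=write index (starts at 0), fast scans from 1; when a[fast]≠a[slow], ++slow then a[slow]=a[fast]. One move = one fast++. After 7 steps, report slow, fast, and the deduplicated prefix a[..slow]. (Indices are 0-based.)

slow=0 fast=1: a[fast]=3≠a[slow]=2 write a[1]=3, slow++,fast++
slow=1 fast=2: a[fast]=4≠a[slow]=3 write a[2]=4, slow++,fast++
slow=2 fast=3: a[fast]=6≠a[slow]=4 write a[3]=6, slow++,fast++
slow=3 fast=4: a[fast]=9≠a[slow]=6 write a[4]=9, slow++,fast++
slow=4 fast=5: a[fast]=10≠a[slow]=9 write a[5]=10, slow++,fast++
slow=5 fast=6: a[fast]=11≠a[slow]=10 write a[6]=11, slow++,fast++
slow=6 fast=7: a[fast]=12≠a[slow]=11 write a[7]=12, slow++,fast++

slow=7, fast=8, prefix=[2, 3, 4, 6, 9, 10, 11, 12]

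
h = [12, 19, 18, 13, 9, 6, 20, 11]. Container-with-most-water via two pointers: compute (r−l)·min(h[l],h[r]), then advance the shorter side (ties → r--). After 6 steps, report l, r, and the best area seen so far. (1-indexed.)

l=6, r=7, best area=95

[1,8] min(12,11)*7=77 best=77 * → r--
[1,7] min(12,20)*6=72 best=77 → l++
[2,7] min(19,20)*5=95 best=95 * → l++
[3,7] min(18,20)*4=72 best=95 → l++
[4,7] min(13,20)*3=39 best=95 → l++
[5,7] min(9,20)*2=18 best=95 → l++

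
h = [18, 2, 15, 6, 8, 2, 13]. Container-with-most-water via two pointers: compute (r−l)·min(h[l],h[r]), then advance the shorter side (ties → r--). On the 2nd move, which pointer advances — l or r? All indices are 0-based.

l=0 r=6: min(18,13)*6=78 best=78 *, r--
l=0 r=5: min(18,2)*5=10 best=78, r--

r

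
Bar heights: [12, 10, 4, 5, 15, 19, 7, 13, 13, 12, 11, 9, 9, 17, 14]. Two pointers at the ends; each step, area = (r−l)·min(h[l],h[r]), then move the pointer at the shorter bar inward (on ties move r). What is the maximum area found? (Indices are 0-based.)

[0,14] min(12,14)*14=168 best=168 * → l++
[1,14] min(10,14)*13=130 best=168 → l++
[2,14] min(4,14)*12=48 best=168 → l++
[3,14] min(5,14)*11=55 best=168 → l++
[4,14] min(15,14)*10=140 best=168 → r--
[4,13] min(15,17)*9=135 best=168 → l++
[5,13] min(19,17)*8=136 best=168 → r--
[5,12] min(19,9)*7=63 best=168 → r--
[5,11] min(19,9)*6=54 best=168 → r--
[5,10] min(19,11)*5=55 best=168 → r--
[5,9] min(19,12)*4=48 best=168 → r--
[5,8] min(19,13)*3=39 best=168 → r--
[5,7] min(19,13)*2=26 best=168 → r--
[5,6] min(19,7)*1=7 best=168 → r--

max area = 168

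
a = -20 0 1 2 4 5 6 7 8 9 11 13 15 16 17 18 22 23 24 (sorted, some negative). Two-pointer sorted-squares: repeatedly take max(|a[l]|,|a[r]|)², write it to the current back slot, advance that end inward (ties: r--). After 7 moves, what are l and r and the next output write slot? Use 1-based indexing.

[1,19] |-20|<=|24| out[19]=576 → r--
[1,18] |-20|<=|23| out[18]=529 → r--
[1,17] |-20|<=|22| out[17]=484 → r--
[1,16] |-20|>|18| out[16]=400 → l++
[2,16] |0|<=|18| out[15]=324 → r--
[2,15] |0|<=|17| out[14]=289 → r--
[2,14] |0|<=|16| out[13]=256 → r--

l=2, r=13, next write slot=12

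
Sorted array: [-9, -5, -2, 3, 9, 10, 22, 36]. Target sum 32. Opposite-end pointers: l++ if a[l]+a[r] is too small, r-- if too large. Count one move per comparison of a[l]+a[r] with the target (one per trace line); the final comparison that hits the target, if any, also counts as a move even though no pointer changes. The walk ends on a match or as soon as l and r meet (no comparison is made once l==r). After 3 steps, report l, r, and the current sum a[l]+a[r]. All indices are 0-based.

[0,7] -9+36=27 <32 → l++
[1,7] -5+36=31 <32 → l++
[2,7] -2+36=34 >32 → r--

l=2, r=6, sum=20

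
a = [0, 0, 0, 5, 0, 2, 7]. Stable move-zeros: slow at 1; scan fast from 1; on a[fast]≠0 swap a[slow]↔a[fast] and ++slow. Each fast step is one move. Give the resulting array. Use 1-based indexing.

slow=1 fast=1: a[fast]=0, fast++
slow=1 fast=2: a[fast]=0, fast++
slow=1 fast=3: a[fast]=0, fast++
slow=1 fast=4: a[fast]=5≠0 swap→a[1]=5, slow++,fast++
slow=2 fast=5: a[fast]=0, fast++
slow=2 fast=6: a[fast]=2≠0 swap→a[2]=2, slow++,fast++
slow=3 fast=7: a[fast]=7≠0 swap→a[3]=7, slow++,fast++

[5, 2, 7, 0, 0, 0, 0]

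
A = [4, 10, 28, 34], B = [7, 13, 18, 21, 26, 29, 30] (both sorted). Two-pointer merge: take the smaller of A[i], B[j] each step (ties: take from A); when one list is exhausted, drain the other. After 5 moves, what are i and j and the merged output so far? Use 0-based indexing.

i=0 j=0: A[i]=4<=B[j]=7 take 4, i++
i=1 j=0: A[i]=10>B[j]=7 take 7, j++
i=1 j=1: A[i]=10<=B[j]=13 take 10, i++
i=2 j=1: A[i]=28>B[j]=13 take 13, j++
i=2 j=2: A[i]=28>B[j]=18 take 18, j++

i=2, j=3, merged so far=[4, 7, 10, 13, 18]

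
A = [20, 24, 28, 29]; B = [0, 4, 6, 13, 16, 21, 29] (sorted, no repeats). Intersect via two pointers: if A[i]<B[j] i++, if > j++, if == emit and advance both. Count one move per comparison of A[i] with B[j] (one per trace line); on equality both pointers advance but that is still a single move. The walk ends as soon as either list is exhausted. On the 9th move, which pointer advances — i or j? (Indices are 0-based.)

i=0 j=0: 20>0, j++
i=0 j=1: 20>4, j++
i=0 j=2: 20>6, j++
i=0 j=3: 20>13, j++
i=0 j=4: 20>16, j++
i=0 j=5: 20<21, i++
i=1 j=5: 24>21, j++
i=1 j=6: 24<29, i++
i=2 j=6: 28<29, i++

i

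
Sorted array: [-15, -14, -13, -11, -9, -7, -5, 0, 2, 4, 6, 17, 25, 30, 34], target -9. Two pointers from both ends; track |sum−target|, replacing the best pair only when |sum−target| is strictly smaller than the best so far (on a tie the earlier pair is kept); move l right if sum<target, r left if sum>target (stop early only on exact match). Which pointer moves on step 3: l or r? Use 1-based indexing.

r

[1,15] -15+34=19 d=28 * → r--
[1,14] -15+30=15 d=24 * → r--
[1,13] -15+25=10 d=19 * → r--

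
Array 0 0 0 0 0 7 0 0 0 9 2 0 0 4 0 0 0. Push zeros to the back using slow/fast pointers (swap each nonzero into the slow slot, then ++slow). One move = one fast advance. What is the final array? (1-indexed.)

(s=1,f=1) a[fast]=0 → fast++
(s=1,f=2) a[fast]=0 → fast++
(s=1,f=3) a[fast]=0 → fast++
(s=1,f=4) a[fast]=0 → fast++
(s=1,f=5) a[fast]=0 → fast++
(s=1,f=6) a[fast]=7≠0 swap→a[1]=7 → slow++,fast++
(s=2,f=7) a[fast]=0 → fast++
(s=2,f=8) a[fast]=0 → fast++
(s=2,f=9) a[fast]=0 → fast++
(s=2,f=10) a[fast]=9≠0 swap→a[2]=9 → slow++,fast++
(s=3,f=11) a[fast]=2≠0 swap→a[3]=2 → slow++,fast++
(s=4,f=12) a[fast]=0 → fast++
(s=4,f=13) a[fast]=0 → fast++
(s=4,f=14) a[fast]=4≠0 swap→a[4]=4 → slow++,fast++
(s=5,f=15) a[fast]=0 → fast++
(s=5,f=16) a[fast]=0 → fast++
(s=5,f=17) a[fast]=0 → fast++

[7, 9, 2, 4, 0, 0, 0, 0, 0, 0, 0, 0, 0, 0, 0, 0, 0]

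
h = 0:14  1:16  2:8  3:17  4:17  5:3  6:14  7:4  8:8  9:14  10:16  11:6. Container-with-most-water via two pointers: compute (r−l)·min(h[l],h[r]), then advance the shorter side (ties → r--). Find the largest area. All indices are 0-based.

[0,11] min(14,6)*11=66 best=66 * → r--
[0,10] min(14,16)*10=140 best=140 * → l++
[1,10] min(16,16)*9=144 best=144 * → r--
[1,9] min(16,14)*8=112 best=144 → r--
[1,8] min(16,8)*7=56 best=144 → r--
[1,7] min(16,4)*6=24 best=144 → r--
[1,6] min(16,14)*5=70 best=144 → r--
[1,5] min(16,3)*4=12 best=144 → r--
[1,4] min(16,17)*3=48 best=144 → l++
[2,4] min(8,17)*2=16 best=144 → l++
[3,4] min(17,17)*1=17 best=144 → r--

max area = 144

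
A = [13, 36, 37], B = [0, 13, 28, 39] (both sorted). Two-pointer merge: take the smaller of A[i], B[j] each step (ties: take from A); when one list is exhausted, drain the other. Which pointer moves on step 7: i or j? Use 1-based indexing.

j

i=1 j=1: A[i]=13>B[j]=0 take 0, j++
i=1 j=2: A[i]=13<=B[j]=13 take 13, i++
i=2 j=2: A[i]=36>B[j]=13 take 13, j++
i=2 j=3: A[i]=36>B[j]=28 take 28, j++
i=2 j=4: A[i]=36<=B[j]=39 take 36, i++
i=3 j=4: A[i]=37<=B[j]=39 take 37, i++
i=4 j=4: A done, take B[j]=39, j++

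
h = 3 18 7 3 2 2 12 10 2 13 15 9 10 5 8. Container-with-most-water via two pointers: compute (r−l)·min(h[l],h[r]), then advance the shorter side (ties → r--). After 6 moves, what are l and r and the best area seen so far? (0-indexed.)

l=1, r=9, best area=135

[0,14] min(3,8)*14=42 best=42 * → l++
[1,14] min(18,8)*13=104 best=104 * → r--
[1,13] min(18,5)*12=60 best=104 → r--
[1,12] min(18,10)*11=110 best=110 * → r--
[1,11] min(18,9)*10=90 best=110 → r--
[1,10] min(18,15)*9=135 best=135 * → r--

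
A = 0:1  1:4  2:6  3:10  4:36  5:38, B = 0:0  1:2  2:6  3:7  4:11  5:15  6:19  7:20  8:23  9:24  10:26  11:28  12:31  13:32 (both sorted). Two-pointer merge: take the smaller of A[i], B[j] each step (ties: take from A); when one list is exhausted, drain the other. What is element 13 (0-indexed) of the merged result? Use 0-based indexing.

merged[13] = 24

i=0 j=0: A[i]=1>B[j]=0 take 0, j++
i=0 j=1: A[i]=1<=B[j]=2 take 1, i++
i=1 j=1: A[i]=4>B[j]=2 take 2, j++
i=1 j=2: A[i]=4<=B[j]=6 take 4, i++
i=2 j=2: A[i]=6<=B[j]=6 take 6, i++
i=3 j=2: A[i]=10>B[j]=6 take 6, j++
i=3 j=3: A[i]=10>B[j]=7 take 7, j++
i=3 j=4: A[i]=10<=B[j]=11 take 10, i++
i=4 j=4: A[i]=36>B[j]=11 take 11, j++
i=4 j=5: A[i]=36>B[j]=15 take 15, j++
i=4 j=6: A[i]=36>B[j]=19 take 19, j++
i=4 j=7: A[i]=36>B[j]=20 take 20, j++
i=4 j=8: A[i]=36>B[j]=23 take 23, j++
i=4 j=9: A[i]=36>B[j]=24 take 24, j++
i=4 j=10: A[i]=36>B[j]=26 take 26, j++
i=4 j=11: A[i]=36>B[j]=28 take 28, j++
i=4 j=12: A[i]=36>B[j]=31 take 31, j++
i=4 j=13: A[i]=36>B[j]=32 take 32, j++
i=4 j=14: B done, take A[i]=36, i++
i=5 j=14: B done, take A[i]=38, i++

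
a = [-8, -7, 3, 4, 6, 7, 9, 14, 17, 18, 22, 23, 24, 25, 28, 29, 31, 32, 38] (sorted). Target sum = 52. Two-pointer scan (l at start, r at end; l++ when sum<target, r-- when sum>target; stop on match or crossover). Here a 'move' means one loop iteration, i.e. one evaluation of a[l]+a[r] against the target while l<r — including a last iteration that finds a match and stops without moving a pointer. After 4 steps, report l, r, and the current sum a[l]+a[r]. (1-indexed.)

[1,19] -8+38=30 <52 → l++
[2,19] -7+38=31 <52 → l++
[3,19] 3+38=41 <52 → l++
[4,19] 4+38=42 <52 → l++

l=5, r=19, sum=44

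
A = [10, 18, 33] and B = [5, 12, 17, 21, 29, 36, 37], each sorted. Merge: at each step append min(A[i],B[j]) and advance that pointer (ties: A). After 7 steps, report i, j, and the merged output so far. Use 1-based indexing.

i=1 j=1: A[i]=10>B[j]=5 take 5, j++
i=1 j=2: A[i]=10<=B[j]=12 take 10, i++
i=2 j=2: A[i]=18>B[j]=12 take 12, j++
i=2 j=3: A[i]=18>B[j]=17 take 17, j++
i=2 j=4: A[i]=18<=B[j]=21 take 18, i++
i=3 j=4: A[i]=33>B[j]=21 take 21, j++
i=3 j=5: A[i]=33>B[j]=29 take 29, j++

i=3, j=6, merged so far=[5, 10, 12, 17, 18, 21, 29]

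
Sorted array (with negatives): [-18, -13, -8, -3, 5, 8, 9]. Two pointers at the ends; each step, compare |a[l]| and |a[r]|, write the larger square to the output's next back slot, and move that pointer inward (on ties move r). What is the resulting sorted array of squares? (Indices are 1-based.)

[1,7] |-18|>|9| out[7]=324 → l++
[2,7] |-13|>|9| out[6]=169 → l++
[3,7] |-8|<=|9| out[5]=81 → r--
[3,6] |-8|<=|8| out[4]=64 → r--
[3,5] |-8|>|5| out[3]=64 → l++
[4,5] |-3|<=|5| out[2]=25 → r--
[4,4] |-3|<=|-3| out[1]=9 → r--

[9, 25, 64, 64, 81, 169, 324]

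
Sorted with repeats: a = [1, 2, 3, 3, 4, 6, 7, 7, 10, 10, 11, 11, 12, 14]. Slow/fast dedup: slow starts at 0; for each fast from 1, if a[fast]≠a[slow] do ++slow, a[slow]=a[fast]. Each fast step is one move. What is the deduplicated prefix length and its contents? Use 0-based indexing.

length 10; prefix = [1, 2, 3, 4, 6, 7, 10, 11, 12, 14]

slow=0 fast=1: a[fast]=2≠a[slow]=1 write a[1]=2, slow++,fast++
slow=1 fast=2: a[fast]=3≠a[slow]=2 write a[2]=3, slow++,fast++
slow=2 fast=3: a[fast]=3=a[slow] dup, fast++
slow=2 fast=4: a[fast]=4≠a[slow]=3 write a[3]=4, slow++,fast++
slow=3 fast=5: a[fast]=6≠a[slow]=4 write a[4]=6, slow++,fast++
slow=4 fast=6: a[fast]=7≠a[slow]=6 write a[5]=7, slow++,fast++
slow=5 fast=7: a[fast]=7=a[slow] dup, fast++
slow=5 fast=8: a[fast]=10≠a[slow]=7 write a[6]=10, slow++,fast++
slow=6 fast=9: a[fast]=10=a[slow] dup, fast++
slow=6 fast=10: a[fast]=11≠a[slow]=10 write a[7]=11, slow++,fast++
slow=7 fast=11: a[fast]=11=a[slow] dup, fast++
slow=7 fast=12: a[fast]=12≠a[slow]=11 write a[8]=12, slow++,fast++
slow=8 fast=13: a[fast]=14≠a[slow]=12 write a[9]=14, slow++,fast++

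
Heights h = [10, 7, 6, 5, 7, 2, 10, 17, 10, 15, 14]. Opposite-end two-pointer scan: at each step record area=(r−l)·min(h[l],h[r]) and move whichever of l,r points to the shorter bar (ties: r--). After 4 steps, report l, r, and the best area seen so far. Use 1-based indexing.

[1,11] min(10,14)*10=100 best=100 * → l++
[2,11] min(7,14)*9=63 best=100 → l++
[3,11] min(6,14)*8=48 best=100 → l++
[4,11] min(5,14)*7=35 best=100 → l++

l=5, r=11, best area=100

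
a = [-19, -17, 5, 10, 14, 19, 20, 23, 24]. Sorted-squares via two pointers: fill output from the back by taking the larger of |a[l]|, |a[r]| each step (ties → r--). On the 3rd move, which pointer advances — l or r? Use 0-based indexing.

l=0 r=8: |-19|<=|24| out[8]=576, r--
l=0 r=7: |-19|<=|23| out[7]=529, r--
l=0 r=6: |-19|<=|20| out[6]=400, r--

r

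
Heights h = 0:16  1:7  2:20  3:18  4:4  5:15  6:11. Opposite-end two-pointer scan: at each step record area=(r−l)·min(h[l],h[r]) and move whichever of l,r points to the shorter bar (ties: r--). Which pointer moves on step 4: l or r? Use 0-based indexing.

l

[0,6] min(16,11)*6=66 best=66 * → r--
[0,5] min(16,15)*5=75 best=75 * → r--
[0,4] min(16,4)*4=16 best=75 → r--
[0,3] min(16,18)*3=48 best=75 → l++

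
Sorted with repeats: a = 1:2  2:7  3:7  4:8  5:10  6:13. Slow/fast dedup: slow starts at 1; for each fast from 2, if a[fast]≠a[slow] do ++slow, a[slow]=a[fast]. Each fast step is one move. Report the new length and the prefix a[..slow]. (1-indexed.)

(s=1,f=2) a[fast]=7≠a[slow]=2 write a[2]=7 → slow++,fast++
(s=2,f=3) a[fast]=7=a[slow] dup → fast++
(s=2,f=4) a[fast]=8≠a[slow]=7 write a[3]=8 → slow++,fast++
(s=3,f=5) a[fast]=10≠a[slow]=8 write a[4]=10 → slow++,fast++
(s=4,f=6) a[fast]=13≠a[slow]=10 write a[5]=13 → slow++,fast++

length 5; prefix = [2, 7, 8, 10, 13]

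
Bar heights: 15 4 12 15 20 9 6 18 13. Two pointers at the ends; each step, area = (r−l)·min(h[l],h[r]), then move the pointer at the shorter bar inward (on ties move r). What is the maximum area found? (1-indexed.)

l=1 r=9: min(15,13)*8=104 best=104 *, r--
l=1 r=8: min(15,18)*7=105 best=105 *, l++
l=2 r=8: min(4,18)*6=24 best=105, l++
l=3 r=8: min(12,18)*5=60 best=105, l++
l=4 r=8: min(15,18)*4=60 best=105, l++
l=5 r=8: min(20,18)*3=54 best=105, r--
l=5 r=7: min(20,6)*2=12 best=105, r--
l=5 r=6: min(20,9)*1=9 best=105, r--

max area = 105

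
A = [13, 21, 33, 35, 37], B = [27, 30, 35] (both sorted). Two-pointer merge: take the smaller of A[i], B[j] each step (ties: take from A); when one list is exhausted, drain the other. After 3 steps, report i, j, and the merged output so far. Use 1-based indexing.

i=3, j=2, merged so far=[13, 21, 27]

i=1 j=1: A[i]=13<=B[j]=27 take 13, i++
i=2 j=1: A[i]=21<=B[j]=27 take 21, i++
i=3 j=1: A[i]=33>B[j]=27 take 27, j++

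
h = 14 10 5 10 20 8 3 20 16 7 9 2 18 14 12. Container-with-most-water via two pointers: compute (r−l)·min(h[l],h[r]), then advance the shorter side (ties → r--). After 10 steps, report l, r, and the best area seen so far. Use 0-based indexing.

l=4, r=8, best area=182

l=0 r=14: min(14,12)*14=168 best=168 *, r--
l=0 r=13: min(14,14)*13=182 best=182 *, r--
l=0 r=12: min(14,18)*12=168 best=182, l++
l=1 r=12: min(10,18)*11=110 best=182, l++
l=2 r=12: min(5,18)*10=50 best=182, l++
l=3 r=12: min(10,18)*9=90 best=182, l++
l=4 r=12: min(20,18)*8=144 best=182, r--
l=4 r=11: min(20,2)*7=14 best=182, r--
l=4 r=10: min(20,9)*6=54 best=182, r--
l=4 r=9: min(20,7)*5=35 best=182, r--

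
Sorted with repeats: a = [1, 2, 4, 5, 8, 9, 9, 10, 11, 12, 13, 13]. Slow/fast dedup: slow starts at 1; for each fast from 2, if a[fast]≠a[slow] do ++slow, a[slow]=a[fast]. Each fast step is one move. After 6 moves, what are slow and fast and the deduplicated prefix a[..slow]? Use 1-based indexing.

slow=6, fast=8, prefix=[1, 2, 4, 5, 8, 9]

slow=1 fast=2: a[fast]=2≠a[slow]=1 write a[2]=2, slow++,fast++
slow=2 fast=3: a[fast]=4≠a[slow]=2 write a[3]=4, slow++,fast++
slow=3 fast=4: a[fast]=5≠a[slow]=4 write a[4]=5, slow++,fast++
slow=4 fast=5: a[fast]=8≠a[slow]=5 write a[5]=8, slow++,fast++
slow=5 fast=6: a[fast]=9≠a[slow]=8 write a[6]=9, slow++,fast++
slow=6 fast=7: a[fast]=9=a[slow] dup, fast++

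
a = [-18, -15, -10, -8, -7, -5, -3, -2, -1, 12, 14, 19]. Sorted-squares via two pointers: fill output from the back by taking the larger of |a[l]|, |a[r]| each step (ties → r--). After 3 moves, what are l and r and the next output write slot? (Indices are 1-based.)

[1,12] |-18|<=|19| out[12]=361 → r--
[1,11] |-18|>|14| out[11]=324 → l++
[2,11] |-15|>|14| out[10]=225 → l++

l=3, r=11, next write slot=9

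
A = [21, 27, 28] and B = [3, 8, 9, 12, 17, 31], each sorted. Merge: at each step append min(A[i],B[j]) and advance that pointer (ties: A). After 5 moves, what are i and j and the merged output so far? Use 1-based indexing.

[i=1,j=1] A[i]=21>B[j]=3 take 3 → j++
[i=1,j=2] A[i]=21>B[j]=8 take 8 → j++
[i=1,j=3] A[i]=21>B[j]=9 take 9 → j++
[i=1,j=4] A[i]=21>B[j]=12 take 12 → j++
[i=1,j=5] A[i]=21>B[j]=17 take 17 → j++

i=1, j=6, merged so far=[3, 8, 9, 12, 17]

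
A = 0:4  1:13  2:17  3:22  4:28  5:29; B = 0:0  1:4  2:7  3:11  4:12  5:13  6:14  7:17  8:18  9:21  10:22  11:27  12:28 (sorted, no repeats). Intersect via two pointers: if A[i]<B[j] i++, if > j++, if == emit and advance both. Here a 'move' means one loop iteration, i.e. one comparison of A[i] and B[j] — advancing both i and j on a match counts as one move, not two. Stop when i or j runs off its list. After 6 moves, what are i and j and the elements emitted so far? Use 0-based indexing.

i=0 j=0: 4>0, j++
i=0 j=1: 4==4 emit, i++,j++
i=1 j=2: 13>7, j++
i=1 j=3: 13>11, j++
i=1 j=4: 13>12, j++
i=1 j=5: 13==13 emit, i++,j++

i=2, j=6, emitted=[4, 13]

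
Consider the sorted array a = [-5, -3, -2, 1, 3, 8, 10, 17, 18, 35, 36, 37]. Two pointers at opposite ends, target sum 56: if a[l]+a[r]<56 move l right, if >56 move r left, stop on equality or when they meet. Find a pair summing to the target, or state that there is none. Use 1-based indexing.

[1,12] -5+37=32 <56 → l++
[2,12] -3+37=34 <56 → l++
[3,12] -2+37=35 <56 → l++
[4,12] 1+37=38 <56 → l++
[5,12] 3+37=40 <56 → l++
[6,12] 8+37=45 <56 → l++
[7,12] 10+37=47 <56 → l++
[8,12] 17+37=54 <56 → l++
[9,12] 18+37=55 <56 → l++
[10,12] 35+37=72 >56 → r--
[10,11] 35+36=71 >56 → r--

no pair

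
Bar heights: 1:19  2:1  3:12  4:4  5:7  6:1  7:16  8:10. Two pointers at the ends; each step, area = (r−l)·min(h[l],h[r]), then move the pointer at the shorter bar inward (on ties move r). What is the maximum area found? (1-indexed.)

max area = 96

[1,8] min(19,10)*7=70 best=70 * → r--
[1,7] min(19,16)*6=96 best=96 * → r--
[1,6] min(19,1)*5=5 best=96 → r--
[1,5] min(19,7)*4=28 best=96 → r--
[1,4] min(19,4)*3=12 best=96 → r--
[1,3] min(19,12)*2=24 best=96 → r--
[1,2] min(19,1)*1=1 best=96 → r--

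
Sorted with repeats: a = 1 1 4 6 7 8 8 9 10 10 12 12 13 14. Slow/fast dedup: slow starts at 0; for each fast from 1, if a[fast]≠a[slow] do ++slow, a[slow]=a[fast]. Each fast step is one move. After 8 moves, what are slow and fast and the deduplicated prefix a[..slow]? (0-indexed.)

slow=6, fast=9, prefix=[1, 4, 6, 7, 8, 9, 10]

slow=0 fast=1: a[fast]=1=a[slow] dup, fast++
slow=0 fast=2: a[fast]=4≠a[slow]=1 write a[1]=4, slow++,fast++
slow=1 fast=3: a[fast]=6≠a[slow]=4 write a[2]=6, slow++,fast++
slow=2 fast=4: a[fast]=7≠a[slow]=6 write a[3]=7, slow++,fast++
slow=3 fast=5: a[fast]=8≠a[slow]=7 write a[4]=8, slow++,fast++
slow=4 fast=6: a[fast]=8=a[slow] dup, fast++
slow=4 fast=7: a[fast]=9≠a[slow]=8 write a[5]=9, slow++,fast++
slow=5 fast=8: a[fast]=10≠a[slow]=9 write a[6]=10, slow++,fast++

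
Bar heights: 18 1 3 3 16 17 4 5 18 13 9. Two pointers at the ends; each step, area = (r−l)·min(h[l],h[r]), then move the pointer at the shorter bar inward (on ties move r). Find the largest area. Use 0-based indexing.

max area = 144

[0,10] min(18,9)*10=90 best=90 * → r--
[0,9] min(18,13)*9=117 best=117 * → r--
[0,8] min(18,18)*8=144 best=144 * → r--
[0,7] min(18,5)*7=35 best=144 → r--
[0,6] min(18,4)*6=24 best=144 → r--
[0,5] min(18,17)*5=85 best=144 → r--
[0,4] min(18,16)*4=64 best=144 → r--
[0,3] min(18,3)*3=9 best=144 → r--
[0,2] min(18,3)*2=6 best=144 → r--
[0,1] min(18,1)*1=1 best=144 → r--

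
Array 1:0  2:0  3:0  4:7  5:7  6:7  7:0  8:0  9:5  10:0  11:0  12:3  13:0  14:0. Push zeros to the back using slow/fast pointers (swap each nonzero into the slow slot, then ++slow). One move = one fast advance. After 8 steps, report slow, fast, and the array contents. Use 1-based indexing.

(s=1,f=1) a[fast]=0 → fast++
(s=1,f=2) a[fast]=0 → fast++
(s=1,f=3) a[fast]=0 → fast++
(s=1,f=4) a[fast]=7≠0 swap→a[1]=7 → slow++,fast++
(s=2,f=5) a[fast]=7≠0 swap→a[2]=7 → slow++,fast++
(s=3,f=6) a[fast]=7≠0 swap→a[3]=7 → slow++,fast++
(s=4,f=7) a[fast]=0 → fast++
(s=4,f=8) a[fast]=0 → fast++

slow=4, fast=9, a=[7, 7, 7, 0, 0, 0, 0, 0, 5, 0, 0, 3, 0, 0]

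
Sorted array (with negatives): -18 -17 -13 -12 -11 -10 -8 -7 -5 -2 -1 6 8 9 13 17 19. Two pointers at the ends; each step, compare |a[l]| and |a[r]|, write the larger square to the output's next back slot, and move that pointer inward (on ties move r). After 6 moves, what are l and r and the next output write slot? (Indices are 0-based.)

l=3, r=13, next write slot=10

l=0 r=16: |-18|<=|19| out[16]=361, r--
l=0 r=15: |-18|>|17| out[15]=324, l++
l=1 r=15: |-17|<=|17| out[14]=289, r--
l=1 r=14: |-17|>|13| out[13]=289, l++
l=2 r=14: |-13|<=|13| out[12]=169, r--
l=2 r=13: |-13|>|9| out[11]=169, l++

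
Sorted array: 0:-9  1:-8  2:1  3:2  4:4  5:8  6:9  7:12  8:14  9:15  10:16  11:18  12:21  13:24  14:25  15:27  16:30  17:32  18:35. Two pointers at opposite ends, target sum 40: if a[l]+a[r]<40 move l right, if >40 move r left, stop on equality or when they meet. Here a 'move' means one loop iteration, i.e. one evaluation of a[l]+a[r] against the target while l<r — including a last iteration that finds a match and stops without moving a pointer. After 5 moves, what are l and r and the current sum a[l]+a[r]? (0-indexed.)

[0,18] -9+35=26 <40 → l++
[1,18] -8+35=27 <40 → l++
[2,18] 1+35=36 <40 → l++
[3,18] 2+35=37 <40 → l++
[4,18] 4+35=39 <40 → l++

l=5, r=18, sum=43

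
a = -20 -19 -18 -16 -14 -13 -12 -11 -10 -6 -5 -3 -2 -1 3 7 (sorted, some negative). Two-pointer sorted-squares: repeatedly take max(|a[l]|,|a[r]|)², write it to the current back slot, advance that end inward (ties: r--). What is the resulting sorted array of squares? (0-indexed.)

[1, 4, 9, 9, 25, 36, 49, 100, 121, 144, 169, 196, 256, 324, 361, 400]

l=0 r=15: |-20|>|7| out[15]=400, l++
l=1 r=15: |-19|>|7| out[14]=361, l++
l=2 r=15: |-18|>|7| out[13]=324, l++
l=3 r=15: |-16|>|7| out[12]=256, l++
l=4 r=15: |-14|>|7| out[11]=196, l++
l=5 r=15: |-13|>|7| out[10]=169, l++
l=6 r=15: |-12|>|7| out[9]=144, l++
l=7 r=15: |-11|>|7| out[8]=121, l++
l=8 r=15: |-10|>|7| out[7]=100, l++
l=9 r=15: |-6|<=|7| out[6]=49, r--
l=9 r=14: |-6|>|3| out[5]=36, l++
l=10 r=14: |-5|>|3| out[4]=25, l++
l=11 r=14: |-3|<=|3| out[3]=9, r--
l=11 r=13: |-3|>|-1| out[2]=9, l++
l=12 r=13: |-2|>|-1| out[1]=4, l++
l=13 r=13: |-1|<=|-1| out[0]=1, r--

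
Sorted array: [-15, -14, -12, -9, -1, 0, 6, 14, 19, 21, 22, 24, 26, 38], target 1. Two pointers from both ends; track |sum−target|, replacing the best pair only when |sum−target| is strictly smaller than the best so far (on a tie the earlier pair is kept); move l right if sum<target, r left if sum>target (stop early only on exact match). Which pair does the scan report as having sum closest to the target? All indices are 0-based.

[0,13] -15+38=23 d=22 * → r--
[0,12] -15+26=11 d=10 * → r--
[0,11] -15+24=9 d=8 * → r--
[0,10] -15+22=7 d=6 * → r--
[0,9] -15+21=6 d=5 * → r--
[0,8] -15+19=4 d=3 * → r--
[0,7] -15+14=-1 d=2 * → l++
[1,7] -14+14=0 d=1 * → l++
[2,7] -12+14=2 d=1 → r--
[2,6] -12+6=-6 d=7 → l++
[3,6] -9+6=-3 d=4 → l++
[4,6] -1+6=5 d=4 → r--
[4,5] -1+0=-1 d=2 → l++

pair (-14, 14) with sum 0 (|Δ|=1)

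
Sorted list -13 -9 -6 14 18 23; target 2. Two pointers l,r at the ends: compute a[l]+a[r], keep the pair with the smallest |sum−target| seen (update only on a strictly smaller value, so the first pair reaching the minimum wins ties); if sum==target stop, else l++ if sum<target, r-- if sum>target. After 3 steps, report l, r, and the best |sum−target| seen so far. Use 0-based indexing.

l=1, r=3, best |Δ|=1

[0,5] -13+23=10 d=8 * → r--
[0,4] -13+18=5 d=3 * → r--
[0,3] -13+14=1 d=1 * → l++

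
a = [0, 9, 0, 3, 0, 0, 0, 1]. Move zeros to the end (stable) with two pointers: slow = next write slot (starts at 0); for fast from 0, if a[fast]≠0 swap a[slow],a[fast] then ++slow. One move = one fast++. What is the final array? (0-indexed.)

[9, 3, 1, 0, 0, 0, 0, 0]

slow=0 fast=0: a[fast]=0, fast++
slow=0 fast=1: a[fast]=9≠0 swap→a[0]=9, slow++,fast++
slow=1 fast=2: a[fast]=0, fast++
slow=1 fast=3: a[fast]=3≠0 swap→a[1]=3, slow++,fast++
slow=2 fast=4: a[fast]=0, fast++
slow=2 fast=5: a[fast]=0, fast++
slow=2 fast=6: a[fast]=0, fast++
slow=2 fast=7: a[fast]=1≠0 swap→a[2]=1, slow++,fast++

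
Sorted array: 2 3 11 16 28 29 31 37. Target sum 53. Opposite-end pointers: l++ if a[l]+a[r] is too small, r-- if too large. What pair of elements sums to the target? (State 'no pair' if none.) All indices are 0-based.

l=0 r=7: 2+37=39 <53, l++
l=1 r=7: 3+37=40 <53, l++
l=2 r=7: 11+37=48 <53, l++
l=3 r=7: 16+37=53, found

(16, 37)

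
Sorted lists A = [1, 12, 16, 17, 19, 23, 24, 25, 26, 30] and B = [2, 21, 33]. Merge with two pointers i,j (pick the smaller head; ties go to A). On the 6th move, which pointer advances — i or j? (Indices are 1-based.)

i

i=1 j=1: A[i]=1<=B[j]=2 take 1, i++
i=2 j=1: A[i]=12>B[j]=2 take 2, j++
i=2 j=2: A[i]=12<=B[j]=21 take 12, i++
i=3 j=2: A[i]=16<=B[j]=21 take 16, i++
i=4 j=2: A[i]=17<=B[j]=21 take 17, i++
i=5 j=2: A[i]=19<=B[j]=21 take 19, i++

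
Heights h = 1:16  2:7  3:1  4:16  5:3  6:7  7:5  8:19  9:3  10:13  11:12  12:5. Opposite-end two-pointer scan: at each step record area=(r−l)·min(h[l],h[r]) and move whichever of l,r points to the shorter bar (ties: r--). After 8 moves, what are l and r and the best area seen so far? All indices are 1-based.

l=5, r=8, best area=120

[1,12] min(16,5)*11=55 best=55 * → r--
[1,11] min(16,12)*10=120 best=120 * → r--
[1,10] min(16,13)*9=117 best=120 → r--
[1,9] min(16,3)*8=24 best=120 → r--
[1,8] min(16,19)*7=112 best=120 → l++
[2,8] min(7,19)*6=42 best=120 → l++
[3,8] min(1,19)*5=5 best=120 → l++
[4,8] min(16,19)*4=64 best=120 → l++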